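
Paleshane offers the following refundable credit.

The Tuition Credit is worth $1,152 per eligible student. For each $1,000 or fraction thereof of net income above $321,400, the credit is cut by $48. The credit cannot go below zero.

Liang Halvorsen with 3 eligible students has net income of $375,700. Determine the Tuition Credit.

Tuition Credit: base = 3 × $1,152 = $3,456. income exceeds $321,400 by $54,300, which is 55 full-or-partial $1,000 increments; reduction = 55 × $48 = $2,640, leaving $816.

$816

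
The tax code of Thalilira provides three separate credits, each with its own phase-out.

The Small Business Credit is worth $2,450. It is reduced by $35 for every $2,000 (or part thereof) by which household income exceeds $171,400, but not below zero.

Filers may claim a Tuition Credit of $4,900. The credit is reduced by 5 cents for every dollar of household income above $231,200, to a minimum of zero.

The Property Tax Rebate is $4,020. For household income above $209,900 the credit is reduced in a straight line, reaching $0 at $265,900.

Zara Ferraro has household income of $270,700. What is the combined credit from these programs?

Small Business Credit: income exceeds $171,400 by $99,300, which is 50 full-or-partial $2,000 increments; reduction = 50 × $35 = $1,750, leaving $700.
Tuition Credit: 5% of the $39,500 excess over $231,200 is $1,975; credit = $4,900 − $1,975 = $2,925.
Property Tax Rebate: $270,700 is at or above $265,900, so the credit is $0.
Total: $700 + $2,925 + $0 = $3,625.

$3,625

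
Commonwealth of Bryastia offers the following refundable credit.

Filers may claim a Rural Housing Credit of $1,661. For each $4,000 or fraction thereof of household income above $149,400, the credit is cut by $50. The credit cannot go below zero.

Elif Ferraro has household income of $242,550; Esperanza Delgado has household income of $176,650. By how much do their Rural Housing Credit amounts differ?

Elif ($242,550): Rural Housing Credit: income exceeds $149,400 by $93,150, which is 24 full-or-partial $4,000 increments; reduction = 24 × $50 = $1,200, leaving $461.
Esperanza ($176,650): Rural Housing Credit: income exceeds $149,400 by $27,250, which is 7 full-or-partial $4,000 increments; reduction = 7 × $50 = $350, leaving $1,311.
Difference: |$461 − $1,311| = $850.

$850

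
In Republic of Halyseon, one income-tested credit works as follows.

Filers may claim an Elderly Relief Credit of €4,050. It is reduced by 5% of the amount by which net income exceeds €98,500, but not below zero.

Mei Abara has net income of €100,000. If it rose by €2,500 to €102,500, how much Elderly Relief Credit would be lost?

€125

At €100,000 — 5% of the €1,500 excess over €98,500 is €75; credit = €4,050 − €75 = €3,975.
At €102,500 — 5% of the €4,000 excess over €98,500 is €200; credit = €4,050 − €200 = €3,850.
Lost: €3,975 − €3,850 = €125.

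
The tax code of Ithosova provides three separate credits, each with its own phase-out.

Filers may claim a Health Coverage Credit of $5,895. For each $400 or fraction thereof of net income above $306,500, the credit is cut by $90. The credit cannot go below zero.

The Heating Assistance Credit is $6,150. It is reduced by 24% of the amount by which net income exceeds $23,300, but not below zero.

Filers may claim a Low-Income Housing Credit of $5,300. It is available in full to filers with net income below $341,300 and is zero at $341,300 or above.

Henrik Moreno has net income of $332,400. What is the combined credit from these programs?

Health Coverage Credit: income exceeds $306,500 by $25,900, which is 65 full-or-partial $400 increments; reduction = 65 × $90 = $5,850, leaving $45.
Heating Assistance Credit: 24% of the $309,100 excess over $23,300 is $74,184 ≥ base, so the credit is $0.
Low-Income Housing Credit: $332,400 is below the $341,300 cutoff, so the full $5,300 applies.
Total: $45 + $0 + $5,300 = $5,345.

$5,345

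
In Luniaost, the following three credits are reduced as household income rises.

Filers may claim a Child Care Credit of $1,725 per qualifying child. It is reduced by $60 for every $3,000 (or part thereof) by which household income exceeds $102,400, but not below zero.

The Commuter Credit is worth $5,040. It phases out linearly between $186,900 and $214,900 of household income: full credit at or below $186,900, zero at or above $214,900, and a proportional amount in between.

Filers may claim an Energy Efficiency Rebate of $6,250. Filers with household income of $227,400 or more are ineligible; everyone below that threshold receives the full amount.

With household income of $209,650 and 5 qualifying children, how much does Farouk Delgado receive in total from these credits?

Child Care Credit: base = 5 × $1,725 = $8,625. income exceeds $102,400 by $107,250, which is 36 full-or-partial $3,000 increments; reduction = 36 × $60 = $2,160, leaving $6,465.
Commuter Credit: $209,650 is $22,750 into a $28,000 phase-out range, leaving 5,250/28,000 of the credit: $5,040 × 5,250/28,000 = $945.
Energy Efficiency Rebate: $209,650 is below the $227,400 cutoff, so the full $6,250 applies.
Total: $6,465 + $945 + $6,250 = $13,660.

$13,660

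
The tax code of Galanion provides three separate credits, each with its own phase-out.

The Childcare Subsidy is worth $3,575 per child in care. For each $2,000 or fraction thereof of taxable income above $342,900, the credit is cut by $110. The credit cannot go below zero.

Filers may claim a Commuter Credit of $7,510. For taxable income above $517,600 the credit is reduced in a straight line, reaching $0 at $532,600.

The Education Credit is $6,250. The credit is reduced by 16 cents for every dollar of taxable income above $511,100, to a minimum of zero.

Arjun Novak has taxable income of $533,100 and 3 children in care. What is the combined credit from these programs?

$2,895

Childcare Subsidy: base = 3 × $3,575 = $10,725. income exceeds $342,900 by $190,200, which is 96 full-or-partial $2,000 increments; reduction = 96 × $110 = $10,560, leaving $165.
Commuter Credit: $533,100 is at or above $532,600, so the credit is $0.
Education Credit: 16% of the $22,000 excess over $511,100 is $3,520; credit = $6,250 − $3,520 = $2,730.
Total: $165 + $0 + $2,730 = $2,895.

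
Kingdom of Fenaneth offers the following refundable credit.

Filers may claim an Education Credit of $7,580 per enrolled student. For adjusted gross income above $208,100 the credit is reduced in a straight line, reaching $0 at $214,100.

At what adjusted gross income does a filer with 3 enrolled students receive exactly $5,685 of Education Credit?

$212,600

Full credit = 3 × $7,580 = $22,740.
$5,685 is 5,685/22,740 of the full $22,740, so 17,055/22,740 of the $6,000 range has been used: income = $208,100 + $6,000 × 17,055/22,740 = $212,600.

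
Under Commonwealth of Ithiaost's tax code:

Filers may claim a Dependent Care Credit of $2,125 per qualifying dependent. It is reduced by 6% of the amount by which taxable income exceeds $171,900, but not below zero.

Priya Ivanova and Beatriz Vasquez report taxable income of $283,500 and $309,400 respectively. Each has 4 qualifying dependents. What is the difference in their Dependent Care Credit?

$1,554

Priya ($283,500): Dependent Care Credit: base = 4 × $2,125 = $8,500. 6% of the $111,600 excess over $171,900 is $6,696; credit = $8,500 − $6,696 = $1,804.
Beatriz ($309,400): Dependent Care Credit: base = 4 × $2,125 = $8,500. 6% of the $137,500 excess over $171,900 is $8,250; credit = $8,500 − $8,250 = $250.
Difference: |$1,804 − $250| = $1,554.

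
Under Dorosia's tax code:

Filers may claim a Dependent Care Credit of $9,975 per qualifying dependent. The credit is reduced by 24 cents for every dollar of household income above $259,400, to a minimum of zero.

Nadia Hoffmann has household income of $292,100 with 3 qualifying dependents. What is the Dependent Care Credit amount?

Dependent Care Credit: base = 3 × $9,975 = $29,925. 24% of the $32,700 excess over $259,400 is $7,848; credit = $29,925 − $7,848 = $22,077.

$22,077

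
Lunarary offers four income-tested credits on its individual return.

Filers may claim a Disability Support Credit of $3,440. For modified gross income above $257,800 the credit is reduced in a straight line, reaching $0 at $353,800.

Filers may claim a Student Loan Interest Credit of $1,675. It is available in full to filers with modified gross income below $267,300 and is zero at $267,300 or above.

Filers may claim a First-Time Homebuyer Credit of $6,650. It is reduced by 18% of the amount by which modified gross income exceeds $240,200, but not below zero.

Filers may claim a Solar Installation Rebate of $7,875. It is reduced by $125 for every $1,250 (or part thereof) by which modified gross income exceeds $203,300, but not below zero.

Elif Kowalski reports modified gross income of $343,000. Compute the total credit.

$387

Disability Support Credit: $343,000 is $85,200 into a $96,000 phase-out range, leaving 10,800/96,000 of the credit: $3,440 × 10,800/96,000 = $387.
Student Loan Interest Credit: $343,000 meets or exceeds the $267,300 cutoff, so the credit is $0.
First-Time Homebuyer Credit: 18% of the $102,800 excess over $240,200 is $18,504 ≥ base, so the credit is $0.
Solar Installation Rebate: income exceeds $203,300 by $139,700 → 112 increments × $125 = $14,000 ≥ base, so the credit is $0.
Total: $387 + $0 + $0 + $0 = $387.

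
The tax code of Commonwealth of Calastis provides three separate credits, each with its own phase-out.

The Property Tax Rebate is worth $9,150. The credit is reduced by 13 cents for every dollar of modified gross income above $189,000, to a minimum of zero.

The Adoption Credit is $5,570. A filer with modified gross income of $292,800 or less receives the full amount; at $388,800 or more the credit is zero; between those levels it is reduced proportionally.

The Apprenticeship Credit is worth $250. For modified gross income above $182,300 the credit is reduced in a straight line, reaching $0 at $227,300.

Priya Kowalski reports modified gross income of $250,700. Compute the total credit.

Property Tax Rebate: 13% of the $61,700 excess over $189,000 is $8,021; credit = $9,150 − $8,021 = $1,129.
Adoption Credit: $250,700 is at or below the $292,800 threshold, so the full $5,570 applies.
Apprenticeship Credit: $250,700 is at or above $227,300, so the credit is $0.
Total: $1,129 + $5,570 + $0 = $6,699.

$6,699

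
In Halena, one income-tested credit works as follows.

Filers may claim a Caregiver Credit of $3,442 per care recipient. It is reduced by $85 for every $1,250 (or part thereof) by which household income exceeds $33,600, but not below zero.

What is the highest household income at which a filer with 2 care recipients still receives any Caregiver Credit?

Full credit = 2 × $3,442 = $6,884.
After 80 increments the reduction is 80 × $85 = $6,800, leaving $84; one more increment wipes it out. Increment 80 ends at excess 80 × $1,250 = $100,000, so the highest qualifying income is $33,600 + $100,000 = $133,600.

$133,600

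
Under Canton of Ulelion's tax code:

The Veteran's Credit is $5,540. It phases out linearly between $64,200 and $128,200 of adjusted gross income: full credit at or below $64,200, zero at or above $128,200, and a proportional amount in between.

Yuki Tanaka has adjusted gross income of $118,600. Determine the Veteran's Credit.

$831

Veteran's Credit: $118,600 is $54,400 into a $64,000 phase-out range, leaving 9,600/64,000 of the credit: $5,540 × 9,600/64,000 = $831.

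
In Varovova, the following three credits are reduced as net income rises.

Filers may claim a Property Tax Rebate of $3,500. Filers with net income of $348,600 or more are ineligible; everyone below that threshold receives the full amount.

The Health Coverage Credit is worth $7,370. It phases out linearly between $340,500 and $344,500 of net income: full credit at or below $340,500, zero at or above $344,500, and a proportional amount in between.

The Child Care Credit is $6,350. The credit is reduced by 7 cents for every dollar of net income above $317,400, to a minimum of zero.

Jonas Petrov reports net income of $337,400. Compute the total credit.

Property Tax Rebate: $337,400 is below the $348,600 cutoff, so the full $3,500 applies.
Health Coverage Credit: $337,400 is at or below the $340,500 threshold, so the full $7,370 applies.
Child Care Credit: 7% of the $20,000 excess over $317,400 is $1,400; credit = $6,350 − $1,400 = $4,950.
Total: $3,500 + $7,370 + $4,950 = $15,820.

$15,820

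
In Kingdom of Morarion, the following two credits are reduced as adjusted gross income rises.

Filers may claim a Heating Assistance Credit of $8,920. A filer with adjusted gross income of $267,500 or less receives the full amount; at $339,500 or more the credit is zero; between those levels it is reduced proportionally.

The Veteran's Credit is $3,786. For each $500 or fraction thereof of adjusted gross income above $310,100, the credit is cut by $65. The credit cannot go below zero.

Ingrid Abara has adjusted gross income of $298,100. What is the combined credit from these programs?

$8,915

Heating Assistance Credit: $298,100 is $30,600 into a $72,000 phase-out range, leaving 41,400/72,000 of the credit: $8,920 × 41,400/72,000 = $5,129.
Veteran's Credit: $298,100 is at or below the $310,100 threshold, so the full $3,786 applies.
Total: $5,129 + $3,786 = $8,915.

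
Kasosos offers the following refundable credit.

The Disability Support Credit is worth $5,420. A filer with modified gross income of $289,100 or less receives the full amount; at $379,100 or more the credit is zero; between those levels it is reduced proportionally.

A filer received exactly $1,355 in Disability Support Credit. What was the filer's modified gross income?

$356,600

$1,355 is 1,355/5,420 of the full $5,420, so 4,065/5,420 of the $90,000 range has been used: income = $289,100 + $90,000 × 4,065/5,420 = $356,600.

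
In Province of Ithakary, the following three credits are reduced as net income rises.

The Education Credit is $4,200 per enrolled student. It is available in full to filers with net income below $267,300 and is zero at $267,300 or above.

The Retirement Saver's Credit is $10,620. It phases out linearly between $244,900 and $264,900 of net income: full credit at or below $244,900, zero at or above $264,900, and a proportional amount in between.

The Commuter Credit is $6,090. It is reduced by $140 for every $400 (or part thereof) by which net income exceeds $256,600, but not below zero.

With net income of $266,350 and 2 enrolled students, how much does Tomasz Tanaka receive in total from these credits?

Education Credit: base = 2 × $4,200 = $8,400. $266,350 is below the $267,300 cutoff, so the full $8,400 applies.
Retirement Saver's Credit: $266,350 is at or above $264,900, so the credit is $0.
Commuter Credit: income exceeds $256,600 by $9,750, which is 25 full-or-partial $400 increments; reduction = 25 × $140 = $3,500, leaving $2,590.
Total: $8,400 + $0 + $2,590 = $10,990.

$10,990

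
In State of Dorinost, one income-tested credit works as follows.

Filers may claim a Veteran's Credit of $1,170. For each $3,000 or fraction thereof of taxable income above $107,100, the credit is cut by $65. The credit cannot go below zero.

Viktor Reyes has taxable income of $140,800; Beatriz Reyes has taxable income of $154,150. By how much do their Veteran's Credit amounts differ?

$260

Viktor ($140,800): Veteran's Credit: income exceeds $107,100 by $33,700, which is 12 full-or-partial $3,000 increments; reduction = 12 × $65 = $780, leaving $390.
Beatriz ($154,150): Veteran's Credit: income exceeds $107,100 by $47,050, which is 16 full-or-partial $3,000 increments; reduction = 16 × $65 = $1,040, leaving $130.
Difference: |$390 − $130| = $260.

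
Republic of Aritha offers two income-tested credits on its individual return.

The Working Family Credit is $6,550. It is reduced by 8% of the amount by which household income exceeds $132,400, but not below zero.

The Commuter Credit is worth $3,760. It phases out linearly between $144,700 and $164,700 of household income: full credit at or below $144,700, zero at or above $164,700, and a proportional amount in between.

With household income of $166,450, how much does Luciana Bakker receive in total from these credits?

$3,826

Working Family Credit: 8% of the $34,050 excess over $132,400 is $2,724; credit = $6,550 − $2,724 = $3,826.
Commuter Credit: $166,450 is at or above $164,700, so the credit is $0.
Total: $3,826 + $0 = $3,826.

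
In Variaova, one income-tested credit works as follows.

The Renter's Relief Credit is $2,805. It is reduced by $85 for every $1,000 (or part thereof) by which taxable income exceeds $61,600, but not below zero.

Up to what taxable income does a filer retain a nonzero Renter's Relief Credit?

$93,600

After 32 increments the reduction is 32 × $85 = $2,720, leaving $85; one more increment wipes it out. Increment 32 ends at excess 32 × $1,000 = $32,000, so the highest qualifying income is $61,600 + $32,000 = $93,600.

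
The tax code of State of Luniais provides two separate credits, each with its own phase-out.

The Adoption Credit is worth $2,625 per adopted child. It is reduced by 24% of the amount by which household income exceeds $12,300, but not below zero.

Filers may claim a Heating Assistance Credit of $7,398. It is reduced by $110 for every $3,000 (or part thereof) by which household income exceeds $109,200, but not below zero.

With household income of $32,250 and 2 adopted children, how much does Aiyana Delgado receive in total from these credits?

$7,860

Adoption Credit: base = 2 × $2,625 = $5,250. 24% of the $19,950 excess over $12,300 is $4,788; credit = $5,250 − $4,788 = $462.
Heating Assistance Credit: $32,250 is at or below the $109,200 threshold, so the full $7,398 applies.
Total: $462 + $7,398 = $7,860.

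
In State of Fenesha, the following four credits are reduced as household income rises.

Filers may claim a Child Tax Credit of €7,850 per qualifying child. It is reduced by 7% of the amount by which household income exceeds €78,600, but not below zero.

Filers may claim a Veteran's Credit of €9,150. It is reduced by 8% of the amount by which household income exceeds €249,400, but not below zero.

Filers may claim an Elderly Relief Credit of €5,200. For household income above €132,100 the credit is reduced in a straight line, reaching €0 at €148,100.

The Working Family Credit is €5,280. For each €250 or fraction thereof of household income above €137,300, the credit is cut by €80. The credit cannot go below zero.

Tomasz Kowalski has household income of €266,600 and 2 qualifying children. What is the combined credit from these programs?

Child Tax Credit: base = 2 × €7,850 = €15,700. 7% of the €188,000 excess over €78,600 is €13,160; credit = €15,700 − €13,160 = €2,540.
Veteran's Credit: 8% of the €17,200 excess over €249,400 is €1,376; credit = €9,150 − €1,376 = €7,774.
Elderly Relief Credit: €266,600 is at or above €148,100, so the credit is €0.
Working Family Credit: income exceeds €137,300 by €129,300 → 518 increments × €80 = €41,440 ≥ base, so the credit is €0.
Total: €2,540 + €7,774 + €0 + €0 = €10,314.

€10,314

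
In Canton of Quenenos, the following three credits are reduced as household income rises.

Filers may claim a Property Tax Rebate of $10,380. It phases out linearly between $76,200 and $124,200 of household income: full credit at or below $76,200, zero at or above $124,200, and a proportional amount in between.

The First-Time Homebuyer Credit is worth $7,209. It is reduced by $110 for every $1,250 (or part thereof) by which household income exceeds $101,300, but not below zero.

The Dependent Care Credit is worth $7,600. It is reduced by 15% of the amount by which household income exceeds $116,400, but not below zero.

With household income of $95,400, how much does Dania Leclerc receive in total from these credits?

Property Tax Rebate: $95,400 is $19,200 into a $48,000 phase-out range, leaving 28,800/48,000 of the credit: $10,380 × 28,800/48,000 = $6,228.
First-Time Homebuyer Credit: $95,400 is at or below the $101,300 threshold, so the full $7,209 applies.
Dependent Care Credit: $95,400 is at or below the $116,400 threshold, so the full $7,600 applies.
Total: $6,228 + $7,209 + $7,600 = $21,037.

$21,037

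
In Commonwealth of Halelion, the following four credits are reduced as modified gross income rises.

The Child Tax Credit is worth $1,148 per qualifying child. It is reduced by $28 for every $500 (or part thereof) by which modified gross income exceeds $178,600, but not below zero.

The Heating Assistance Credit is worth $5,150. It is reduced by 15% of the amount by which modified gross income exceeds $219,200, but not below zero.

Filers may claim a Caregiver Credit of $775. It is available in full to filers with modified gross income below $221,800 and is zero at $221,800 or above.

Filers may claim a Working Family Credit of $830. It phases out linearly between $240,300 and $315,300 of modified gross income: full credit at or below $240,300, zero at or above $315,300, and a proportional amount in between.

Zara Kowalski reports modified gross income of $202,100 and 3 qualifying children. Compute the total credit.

Child Tax Credit: base = 3 × $1,148 = $3,444. income exceeds $178,600 by $23,500, which is 47 full-or-partial $500 increments; reduction = 47 × $28 = $1,316, leaving $2,128.
Heating Assistance Credit: $202,100 is at or below the $219,200 threshold, so the full $5,150 applies.
Caregiver Credit: $202,100 is below the $221,800 cutoff, so the full $775 applies.
Working Family Credit: $202,100 is at or below the $240,300 threshold, so the full $830 applies.
Total: $2,128 + $5,150 + $775 + $830 = $8,883.

$8,883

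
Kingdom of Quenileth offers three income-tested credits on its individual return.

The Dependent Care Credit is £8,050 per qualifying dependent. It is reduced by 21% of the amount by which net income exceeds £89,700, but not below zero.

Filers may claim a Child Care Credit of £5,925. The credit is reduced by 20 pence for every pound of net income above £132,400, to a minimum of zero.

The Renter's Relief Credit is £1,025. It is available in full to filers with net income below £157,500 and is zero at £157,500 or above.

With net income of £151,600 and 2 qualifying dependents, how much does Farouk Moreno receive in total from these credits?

Dependent Care Credit: base = 2 × £8,050 = £16,100. 21% of the £61,900 excess over £89,700 is £12,999; credit = £16,100 − £12,999 = £3,101.
Child Care Credit: 20% of the £19,200 excess over £132,400 is £3,840; credit = £5,925 − £3,840 = £2,085.
Renter's Relief Credit: £151,600 is below the £157,500 cutoff, so the full £1,025 applies.
Total: £3,101 + £2,085 + £1,025 = £6,211.

£6,211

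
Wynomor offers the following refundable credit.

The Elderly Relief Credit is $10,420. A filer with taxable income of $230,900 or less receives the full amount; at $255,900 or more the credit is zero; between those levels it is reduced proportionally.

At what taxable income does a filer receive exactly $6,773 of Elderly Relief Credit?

$6,773 is 6,773/10,420 of the full $10,420, so 3,647/10,420 of the $25,000 range has been used: income = $230,900 + $25,000 × 3,647/10,420 = $239,650.

$239,650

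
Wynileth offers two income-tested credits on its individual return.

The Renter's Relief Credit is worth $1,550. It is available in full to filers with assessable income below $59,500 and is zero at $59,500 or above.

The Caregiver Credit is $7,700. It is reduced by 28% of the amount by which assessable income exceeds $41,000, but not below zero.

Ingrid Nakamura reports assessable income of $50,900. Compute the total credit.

Renter's Relief Credit: $50,900 is below the $59,500 cutoff, so the full $1,550 applies.
Caregiver Credit: 28% of the $9,900 excess over $41,000 is $2,772; credit = $7,700 − $2,772 = $4,928.
Total: $1,550 + $4,928 = $6,478.

$6,478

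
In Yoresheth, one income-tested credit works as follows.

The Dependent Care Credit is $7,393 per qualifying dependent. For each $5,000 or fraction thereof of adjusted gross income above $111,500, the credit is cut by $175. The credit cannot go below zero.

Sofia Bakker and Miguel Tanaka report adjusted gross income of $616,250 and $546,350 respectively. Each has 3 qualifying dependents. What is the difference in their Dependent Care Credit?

Sofia ($616,250): Dependent Care Credit: base = 3 × $7,393 = $22,179. income exceeds $111,500 by $504,750, which is 101 full-or-partial $5,000 increments; reduction = 101 × $175 = $17,675, leaving $4,504.
Miguel ($546,350): Dependent Care Credit: base = 3 × $7,393 = $22,179. income exceeds $111,500 by $434,850, which is 87 full-or-partial $5,000 increments; reduction = 87 × $175 = $15,225, leaving $6,954.
Difference: |$4,504 − $6,954| = $2,450.

$2,450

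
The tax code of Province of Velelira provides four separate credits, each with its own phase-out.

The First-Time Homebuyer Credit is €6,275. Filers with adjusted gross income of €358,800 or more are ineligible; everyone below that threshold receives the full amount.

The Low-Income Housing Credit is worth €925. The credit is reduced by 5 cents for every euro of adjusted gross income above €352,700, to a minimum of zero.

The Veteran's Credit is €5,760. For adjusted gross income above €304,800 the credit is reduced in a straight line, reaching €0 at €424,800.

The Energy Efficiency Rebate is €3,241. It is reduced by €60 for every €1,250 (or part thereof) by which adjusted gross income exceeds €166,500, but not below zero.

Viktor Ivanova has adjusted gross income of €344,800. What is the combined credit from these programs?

First-Time Homebuyer Credit: €344,800 is below the €358,800 cutoff, so the full €6,275 applies.
Low-Income Housing Credit: €344,800 is at or below the €352,700 threshold, so the full €925 applies.
Veteran's Credit: €344,800 is €40,000 into a €120,000 phase-out range, leaving 80,000/120,000 of the credit: €5,760 × 80,000/120,000 = €3,840.
Energy Efficiency Rebate: income exceeds €166,500 by €178,300 → 143 increments × €60 = €8,580 ≥ base, so the credit is €0.
Total: €6,275 + €925 + €3,840 + €0 = €11,040.

€11,040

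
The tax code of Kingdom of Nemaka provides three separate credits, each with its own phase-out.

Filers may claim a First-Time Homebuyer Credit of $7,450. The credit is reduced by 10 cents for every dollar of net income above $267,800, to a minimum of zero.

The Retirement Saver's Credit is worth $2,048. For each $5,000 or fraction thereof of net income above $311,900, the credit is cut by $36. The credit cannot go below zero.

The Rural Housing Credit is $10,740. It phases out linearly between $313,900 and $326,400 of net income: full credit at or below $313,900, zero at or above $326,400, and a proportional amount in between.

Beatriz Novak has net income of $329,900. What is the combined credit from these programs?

$3,144

First-Time Homebuyer Credit: 10% of the $62,100 excess over $267,800 is $6,210; credit = $7,450 − $6,210 = $1,240.
Retirement Saver's Credit: income exceeds $311,900 by $18,000, which is 4 full-or-partial $5,000 increments; reduction = 4 × $36 = $144, leaving $1,904.
Rural Housing Credit: $329,900 is at or above $326,400, so the credit is $0.
Total: $1,240 + $1,904 + $0 = $3,144.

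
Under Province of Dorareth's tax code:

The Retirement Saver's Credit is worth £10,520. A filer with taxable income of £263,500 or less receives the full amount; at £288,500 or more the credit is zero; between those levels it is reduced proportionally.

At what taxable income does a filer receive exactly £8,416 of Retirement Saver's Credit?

£8,416 is 8,416/10,520 of the full £10,520, so 2,104/10,520 of the £25,000 range has been used: income = £263,500 + £25,000 × 2,104/10,520 = £268,500.

£268,500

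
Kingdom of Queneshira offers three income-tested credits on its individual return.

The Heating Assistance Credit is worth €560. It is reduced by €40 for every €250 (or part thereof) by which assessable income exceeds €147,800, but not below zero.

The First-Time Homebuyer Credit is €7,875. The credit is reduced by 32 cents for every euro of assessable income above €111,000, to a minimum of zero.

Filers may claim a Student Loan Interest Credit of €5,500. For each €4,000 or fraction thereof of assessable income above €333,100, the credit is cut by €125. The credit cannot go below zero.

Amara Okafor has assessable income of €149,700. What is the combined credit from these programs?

Heating Assistance Credit: income exceeds €147,800 by €1,900, which is 8 full-or-partial €250 increments; reduction = 8 × €40 = €320, leaving €240.
First-Time Homebuyer Credit: 32% of the €38,700 excess over €111,000 is €12,384 ≥ base, so the credit is €0.
Student Loan Interest Credit: €149,700 is at or below the €333,100 threshold, so the full €5,500 applies.
Total: €240 + €0 + €5,500 = €5,740.

€5,740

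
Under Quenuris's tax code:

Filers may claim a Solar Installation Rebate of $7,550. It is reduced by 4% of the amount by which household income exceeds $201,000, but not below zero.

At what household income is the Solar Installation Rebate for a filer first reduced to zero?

$389,750

The credit falls by 4% of each dollar above $201,000, so it reaches zero when the excess is $7,550 / 4% = $188,750: income = $201,000 + $188,750 = $389,750.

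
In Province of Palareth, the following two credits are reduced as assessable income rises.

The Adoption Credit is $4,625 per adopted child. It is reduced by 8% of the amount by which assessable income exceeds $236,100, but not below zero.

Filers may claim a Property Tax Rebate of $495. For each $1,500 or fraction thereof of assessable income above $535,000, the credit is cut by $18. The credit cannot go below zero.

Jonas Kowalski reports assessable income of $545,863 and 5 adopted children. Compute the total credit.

Adoption Credit: base = 5 × $4,625 = $23,125. 8% of the $309,763 excess over $236,100 is $24,781.04 ≥ base, so the credit is $0.
Property Tax Rebate: income exceeds $535,000 by $10,863, which is 8 full-or-partial $1,500 increments; reduction = 8 × $18 = $144, leaving $351.
Total: $0 + $351 = $351.

$351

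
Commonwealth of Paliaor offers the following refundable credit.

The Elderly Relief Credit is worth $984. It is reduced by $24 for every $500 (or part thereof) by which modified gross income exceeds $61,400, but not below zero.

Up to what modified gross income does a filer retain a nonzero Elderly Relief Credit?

After 40 increments the reduction is 40 × $24 = $960, leaving $24; one more increment wipes it out. Increment 40 ends at excess 40 × $500 = $20,000, so the highest qualifying income is $61,400 + $20,000 = $81,400.

$81,400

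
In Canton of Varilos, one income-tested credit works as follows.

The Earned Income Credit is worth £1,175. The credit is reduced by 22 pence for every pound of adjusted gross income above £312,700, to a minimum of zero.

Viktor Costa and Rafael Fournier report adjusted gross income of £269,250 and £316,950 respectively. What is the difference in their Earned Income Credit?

£935

Viktor (£269,250): Earned Income Credit: £269,250 is at or below the £312,700 threshold, so the full £1,175 applies.
Rafael (£316,950): Earned Income Credit: 22% of the £4,250 excess over £312,700 is £935; credit = £1,175 − £935 = £240.
Difference: |£1,175 − £240| = £935.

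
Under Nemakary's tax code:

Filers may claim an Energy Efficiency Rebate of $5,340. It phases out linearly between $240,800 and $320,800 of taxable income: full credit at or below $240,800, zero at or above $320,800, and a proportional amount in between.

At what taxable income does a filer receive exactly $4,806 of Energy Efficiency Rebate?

$4,806 is 4,806/5,340 of the full $5,340, so 534/5,340 of the $80,000 range has been used: income = $240,800 + $80,000 × 534/5,340 = $248,800.

$248,800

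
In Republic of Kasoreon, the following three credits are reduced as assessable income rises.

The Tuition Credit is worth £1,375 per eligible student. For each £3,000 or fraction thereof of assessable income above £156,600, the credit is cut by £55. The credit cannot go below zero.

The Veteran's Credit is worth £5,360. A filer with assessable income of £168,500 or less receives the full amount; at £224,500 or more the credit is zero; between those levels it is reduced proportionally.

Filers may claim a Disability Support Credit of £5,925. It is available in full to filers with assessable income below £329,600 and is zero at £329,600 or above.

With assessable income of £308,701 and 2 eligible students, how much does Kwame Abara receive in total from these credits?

Tuition Credit: base = 2 × £1,375 = £2,750. income exceeds £156,600 by £152,101 → 51 increments × £55 = £2,805 ≥ base, so the credit is £0.
Veteran's Credit: £308,701 is at or above £224,500, so the credit is £0.
Disability Support Credit: £308,701 is below the £329,600 cutoff, so the full £5,925 applies.
Total: £0 + £0 + £5,925 = £5,925.

£5,925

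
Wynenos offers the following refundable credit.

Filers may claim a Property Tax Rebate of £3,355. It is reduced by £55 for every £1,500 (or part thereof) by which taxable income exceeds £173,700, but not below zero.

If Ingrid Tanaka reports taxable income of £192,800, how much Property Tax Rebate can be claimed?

Property Tax Rebate: income exceeds £173,700 by £19,100, which is 13 full-or-partial £1,500 increments; reduction = 13 × £55 = £715, leaving £2,640.

£2,640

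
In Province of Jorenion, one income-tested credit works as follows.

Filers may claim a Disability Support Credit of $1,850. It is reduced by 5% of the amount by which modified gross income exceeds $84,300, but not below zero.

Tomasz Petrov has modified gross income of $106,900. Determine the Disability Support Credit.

Disability Support Credit: 5% of the $22,600 excess over $84,300 is $1,130; credit = $1,850 − $1,130 = $720.

$720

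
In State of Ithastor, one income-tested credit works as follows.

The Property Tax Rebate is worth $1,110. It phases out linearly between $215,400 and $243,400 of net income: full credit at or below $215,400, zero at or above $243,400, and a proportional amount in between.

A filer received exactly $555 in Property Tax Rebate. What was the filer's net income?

$555 is 555/1,110 of the full $1,110, so 555/1,110 of the $28,000 range has been used: income = $215,400 + $28,000 × 555/1,110 = $229,400.

$229,400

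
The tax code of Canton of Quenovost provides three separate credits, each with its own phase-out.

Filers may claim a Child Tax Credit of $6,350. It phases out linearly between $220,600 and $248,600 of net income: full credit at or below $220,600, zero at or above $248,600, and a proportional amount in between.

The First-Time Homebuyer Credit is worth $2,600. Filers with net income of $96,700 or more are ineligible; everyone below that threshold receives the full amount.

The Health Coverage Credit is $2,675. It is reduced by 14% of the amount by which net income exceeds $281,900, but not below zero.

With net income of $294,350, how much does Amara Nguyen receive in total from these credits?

Child Tax Credit: $294,350 is at or above $248,600, so the credit is $0.
First-Time Homebuyer Credit: $294,350 meets or exceeds the $96,700 cutoff, so the credit is $0.
Health Coverage Credit: 14% of the $12,450 excess over $281,900 is $1,743; credit = $2,675 − $1,743 = $932.
Total: $0 + $0 + $932 = $932.

$932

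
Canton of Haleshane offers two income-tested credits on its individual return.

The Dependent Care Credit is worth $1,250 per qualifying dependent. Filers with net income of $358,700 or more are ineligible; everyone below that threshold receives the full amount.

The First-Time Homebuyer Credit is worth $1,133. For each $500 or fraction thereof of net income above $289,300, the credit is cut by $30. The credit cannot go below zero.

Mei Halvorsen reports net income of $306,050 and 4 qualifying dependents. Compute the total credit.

$5,113

Dependent Care Credit: base = 4 × $1,250 = $5,000. $306,050 is below the $358,700 cutoff, so the full $5,000 applies.
First-Time Homebuyer Credit: income exceeds $289,300 by $16,750, which is 34 full-or-partial $500 increments; reduction = 34 × $30 = $1,020, leaving $113.
Total: $5,000 + $113 = $5,113.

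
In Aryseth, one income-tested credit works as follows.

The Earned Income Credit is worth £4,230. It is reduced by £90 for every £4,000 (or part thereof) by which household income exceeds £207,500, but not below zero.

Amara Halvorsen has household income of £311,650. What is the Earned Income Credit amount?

£1,800

Earned Income Credit: income exceeds £207,500 by £104,150, which is 27 full-or-partial £4,000 increments; reduction = 27 × £90 = £2,430, leaving £1,800.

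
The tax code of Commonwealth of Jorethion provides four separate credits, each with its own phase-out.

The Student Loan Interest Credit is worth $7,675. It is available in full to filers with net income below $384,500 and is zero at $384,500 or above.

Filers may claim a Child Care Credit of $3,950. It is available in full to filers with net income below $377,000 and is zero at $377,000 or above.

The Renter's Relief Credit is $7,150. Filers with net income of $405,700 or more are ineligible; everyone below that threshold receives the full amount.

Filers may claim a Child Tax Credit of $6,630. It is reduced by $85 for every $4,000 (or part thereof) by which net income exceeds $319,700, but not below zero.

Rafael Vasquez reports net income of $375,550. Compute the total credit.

$24,215

Student Loan Interest Credit: $375,550 is below the $384,500 cutoff, so the full $7,675 applies.
Child Care Credit: $375,550 is below the $377,000 cutoff, so the full $3,950 applies.
Renter's Relief Credit: $375,550 is below the $405,700 cutoff, so the full $7,150 applies.
Child Tax Credit: income exceeds $319,700 by $55,850, which is 14 full-or-partial $4,000 increments; reduction = 14 × $85 = $1,190, leaving $5,440.
Total: $7,675 + $3,950 + $7,150 + $5,440 = $24,215.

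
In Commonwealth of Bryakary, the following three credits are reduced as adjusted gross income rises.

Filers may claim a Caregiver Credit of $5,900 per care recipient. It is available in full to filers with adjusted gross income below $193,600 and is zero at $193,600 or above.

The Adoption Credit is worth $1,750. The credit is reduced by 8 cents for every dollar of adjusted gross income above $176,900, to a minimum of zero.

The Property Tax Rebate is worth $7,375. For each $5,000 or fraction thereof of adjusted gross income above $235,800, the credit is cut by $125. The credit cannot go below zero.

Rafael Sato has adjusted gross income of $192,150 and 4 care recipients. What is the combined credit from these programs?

$31,505

Caregiver Credit: base = 4 × $5,900 = $23,600. $192,150 is below the $193,600 cutoff, so the full $23,600 applies.
Adoption Credit: 8% of the $15,250 excess over $176,900 is $1,220; credit = $1,750 − $1,220 = $530.
Property Tax Rebate: $192,150 is at or below the $235,800 threshold, so the full $7,375 applies.
Total: $23,600 + $530 + $7,375 = $31,505.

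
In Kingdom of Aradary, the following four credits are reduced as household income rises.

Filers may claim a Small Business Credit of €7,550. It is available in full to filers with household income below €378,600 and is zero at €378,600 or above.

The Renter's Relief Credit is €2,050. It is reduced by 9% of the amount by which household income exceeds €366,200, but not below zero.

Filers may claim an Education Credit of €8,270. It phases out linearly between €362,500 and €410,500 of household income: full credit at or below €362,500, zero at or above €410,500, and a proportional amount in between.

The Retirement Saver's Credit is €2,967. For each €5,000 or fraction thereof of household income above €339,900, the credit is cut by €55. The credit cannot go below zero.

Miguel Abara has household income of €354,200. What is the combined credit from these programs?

€20,672

Small Business Credit: €354,200 is below the €378,600 cutoff, so the full €7,550 applies.
Renter's Relief Credit: €354,200 is at or below the €366,200 threshold, so the full €2,050 applies.
Education Credit: €354,200 is at or below the €362,500 threshold, so the full €8,270 applies.
Retirement Saver's Credit: income exceeds €339,900 by €14,300, which is 3 full-or-partial €5,000 increments; reduction = 3 × €55 = €165, leaving €2,802.
Total: €7,550 + €2,050 + €8,270 + €2,802 = €20,672.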